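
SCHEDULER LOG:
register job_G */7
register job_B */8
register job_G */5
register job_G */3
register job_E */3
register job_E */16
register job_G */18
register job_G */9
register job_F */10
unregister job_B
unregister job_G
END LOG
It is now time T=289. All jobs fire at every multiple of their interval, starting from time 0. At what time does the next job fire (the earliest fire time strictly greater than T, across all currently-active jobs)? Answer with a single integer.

Answer: 290

Derivation:
Op 1: register job_G */7 -> active={job_G:*/7}
Op 2: register job_B */8 -> active={job_B:*/8, job_G:*/7}
Op 3: register job_G */5 -> active={job_B:*/8, job_G:*/5}
Op 4: register job_G */3 -> active={job_B:*/8, job_G:*/3}
Op 5: register job_E */3 -> active={job_B:*/8, job_E:*/3, job_G:*/3}
Op 6: register job_E */16 -> active={job_B:*/8, job_E:*/16, job_G:*/3}
Op 7: register job_G */18 -> active={job_B:*/8, job_E:*/16, job_G:*/18}
Op 8: register job_G */9 -> active={job_B:*/8, job_E:*/16, job_G:*/9}
Op 9: register job_F */10 -> active={job_B:*/8, job_E:*/16, job_F:*/10, job_G:*/9}
Op 10: unregister job_B -> active={job_E:*/16, job_F:*/10, job_G:*/9}
Op 11: unregister job_G -> active={job_E:*/16, job_F:*/10}
  job_E: interval 16, next fire after T=289 is 304
  job_F: interval 10, next fire after T=289 is 290
Earliest fire time = 290 (job job_F)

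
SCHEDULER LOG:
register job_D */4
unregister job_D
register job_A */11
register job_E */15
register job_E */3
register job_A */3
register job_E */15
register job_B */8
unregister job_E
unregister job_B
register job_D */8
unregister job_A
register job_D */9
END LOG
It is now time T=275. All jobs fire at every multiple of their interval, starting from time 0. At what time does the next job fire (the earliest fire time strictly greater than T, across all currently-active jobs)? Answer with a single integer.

Answer: 279

Derivation:
Op 1: register job_D */4 -> active={job_D:*/4}
Op 2: unregister job_D -> active={}
Op 3: register job_A */11 -> active={job_A:*/11}
Op 4: register job_E */15 -> active={job_A:*/11, job_E:*/15}
Op 5: register job_E */3 -> active={job_A:*/11, job_E:*/3}
Op 6: register job_A */3 -> active={job_A:*/3, job_E:*/3}
Op 7: register job_E */15 -> active={job_A:*/3, job_E:*/15}
Op 8: register job_B */8 -> active={job_A:*/3, job_B:*/8, job_E:*/15}
Op 9: unregister job_E -> active={job_A:*/3, job_B:*/8}
Op 10: unregister job_B -> active={job_A:*/3}
Op 11: register job_D */8 -> active={job_A:*/3, job_D:*/8}
Op 12: unregister job_A -> active={job_D:*/8}
Op 13: register job_D */9 -> active={job_D:*/9}
  job_D: interval 9, next fire after T=275 is 279
Earliest fire time = 279 (job job_D)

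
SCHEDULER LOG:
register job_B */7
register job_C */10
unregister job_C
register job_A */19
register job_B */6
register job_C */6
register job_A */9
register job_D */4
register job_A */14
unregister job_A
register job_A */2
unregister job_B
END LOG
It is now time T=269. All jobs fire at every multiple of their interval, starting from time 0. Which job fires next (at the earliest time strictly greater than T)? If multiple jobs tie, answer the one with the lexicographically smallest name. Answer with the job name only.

Answer: job_A

Derivation:
Op 1: register job_B */7 -> active={job_B:*/7}
Op 2: register job_C */10 -> active={job_B:*/7, job_C:*/10}
Op 3: unregister job_C -> active={job_B:*/7}
Op 4: register job_A */19 -> active={job_A:*/19, job_B:*/7}
Op 5: register job_B */6 -> active={job_A:*/19, job_B:*/6}
Op 6: register job_C */6 -> active={job_A:*/19, job_B:*/6, job_C:*/6}
Op 7: register job_A */9 -> active={job_A:*/9, job_B:*/6, job_C:*/6}
Op 8: register job_D */4 -> active={job_A:*/9, job_B:*/6, job_C:*/6, job_D:*/4}
Op 9: register job_A */14 -> active={job_A:*/14, job_B:*/6, job_C:*/6, job_D:*/4}
Op 10: unregister job_A -> active={job_B:*/6, job_C:*/6, job_D:*/4}
Op 11: register job_A */2 -> active={job_A:*/2, job_B:*/6, job_C:*/6, job_D:*/4}
Op 12: unregister job_B -> active={job_A:*/2, job_C:*/6, job_D:*/4}
  job_A: interval 2, next fire after T=269 is 270
  job_C: interval 6, next fire after T=269 is 270
  job_D: interval 4, next fire after T=269 is 272
Earliest = 270, winner (lex tiebreak) = job_A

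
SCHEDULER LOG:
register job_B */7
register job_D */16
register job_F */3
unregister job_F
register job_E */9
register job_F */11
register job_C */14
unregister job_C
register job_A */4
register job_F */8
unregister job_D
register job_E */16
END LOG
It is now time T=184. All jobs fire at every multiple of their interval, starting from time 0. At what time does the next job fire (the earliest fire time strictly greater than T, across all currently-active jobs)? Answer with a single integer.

Op 1: register job_B */7 -> active={job_B:*/7}
Op 2: register job_D */16 -> active={job_B:*/7, job_D:*/16}
Op 3: register job_F */3 -> active={job_B:*/7, job_D:*/16, job_F:*/3}
Op 4: unregister job_F -> active={job_B:*/7, job_D:*/16}
Op 5: register job_E */9 -> active={job_B:*/7, job_D:*/16, job_E:*/9}
Op 6: register job_F */11 -> active={job_B:*/7, job_D:*/16, job_E:*/9, job_F:*/11}
Op 7: register job_C */14 -> active={job_B:*/7, job_C:*/14, job_D:*/16, job_E:*/9, job_F:*/11}
Op 8: unregister job_C -> active={job_B:*/7, job_D:*/16, job_E:*/9, job_F:*/11}
Op 9: register job_A */4 -> active={job_A:*/4, job_B:*/7, job_D:*/16, job_E:*/9, job_F:*/11}
Op 10: register job_F */8 -> active={job_A:*/4, job_B:*/7, job_D:*/16, job_E:*/9, job_F:*/8}
Op 11: unregister job_D -> active={job_A:*/4, job_B:*/7, job_E:*/9, job_F:*/8}
Op 12: register job_E */16 -> active={job_A:*/4, job_B:*/7, job_E:*/16, job_F:*/8}
  job_A: interval 4, next fire after T=184 is 188
  job_B: interval 7, next fire after T=184 is 189
  job_E: interval 16, next fire after T=184 is 192
  job_F: interval 8, next fire after T=184 is 192
Earliest fire time = 188 (job job_A)

Answer: 188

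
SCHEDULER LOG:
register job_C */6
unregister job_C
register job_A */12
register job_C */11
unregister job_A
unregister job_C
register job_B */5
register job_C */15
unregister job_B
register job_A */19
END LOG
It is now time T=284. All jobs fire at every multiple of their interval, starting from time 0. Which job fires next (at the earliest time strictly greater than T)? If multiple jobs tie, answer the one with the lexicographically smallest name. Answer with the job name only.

Op 1: register job_C */6 -> active={job_C:*/6}
Op 2: unregister job_C -> active={}
Op 3: register job_A */12 -> active={job_A:*/12}
Op 4: register job_C */11 -> active={job_A:*/12, job_C:*/11}
Op 5: unregister job_A -> active={job_C:*/11}
Op 6: unregister job_C -> active={}
Op 7: register job_B */5 -> active={job_B:*/5}
Op 8: register job_C */15 -> active={job_B:*/5, job_C:*/15}
Op 9: unregister job_B -> active={job_C:*/15}
Op 10: register job_A */19 -> active={job_A:*/19, job_C:*/15}
  job_A: interval 19, next fire after T=284 is 285
  job_C: interval 15, next fire after T=284 is 285
Earliest = 285, winner (lex tiebreak) = job_A

Answer: job_A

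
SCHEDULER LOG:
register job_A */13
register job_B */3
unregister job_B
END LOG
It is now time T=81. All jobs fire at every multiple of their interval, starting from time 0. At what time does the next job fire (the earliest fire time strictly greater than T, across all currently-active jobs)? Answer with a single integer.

Answer: 91

Derivation:
Op 1: register job_A */13 -> active={job_A:*/13}
Op 2: register job_B */3 -> active={job_A:*/13, job_B:*/3}
Op 3: unregister job_B -> active={job_A:*/13}
  job_A: interval 13, next fire after T=81 is 91
Earliest fire time = 91 (job job_A)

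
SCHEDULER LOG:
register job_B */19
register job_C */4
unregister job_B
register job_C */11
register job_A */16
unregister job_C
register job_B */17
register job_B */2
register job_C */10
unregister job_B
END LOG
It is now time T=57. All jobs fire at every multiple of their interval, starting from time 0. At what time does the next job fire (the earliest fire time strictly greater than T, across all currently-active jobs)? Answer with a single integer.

Op 1: register job_B */19 -> active={job_B:*/19}
Op 2: register job_C */4 -> active={job_B:*/19, job_C:*/4}
Op 3: unregister job_B -> active={job_C:*/4}
Op 4: register job_C */11 -> active={job_C:*/11}
Op 5: register job_A */16 -> active={job_A:*/16, job_C:*/11}
Op 6: unregister job_C -> active={job_A:*/16}
Op 7: register job_B */17 -> active={job_A:*/16, job_B:*/17}
Op 8: register job_B */2 -> active={job_A:*/16, job_B:*/2}
Op 9: register job_C */10 -> active={job_A:*/16, job_B:*/2, job_C:*/10}
Op 10: unregister job_B -> active={job_A:*/16, job_C:*/10}
  job_A: interval 16, next fire after T=57 is 64
  job_C: interval 10, next fire after T=57 is 60
Earliest fire time = 60 (job job_C)

Answer: 60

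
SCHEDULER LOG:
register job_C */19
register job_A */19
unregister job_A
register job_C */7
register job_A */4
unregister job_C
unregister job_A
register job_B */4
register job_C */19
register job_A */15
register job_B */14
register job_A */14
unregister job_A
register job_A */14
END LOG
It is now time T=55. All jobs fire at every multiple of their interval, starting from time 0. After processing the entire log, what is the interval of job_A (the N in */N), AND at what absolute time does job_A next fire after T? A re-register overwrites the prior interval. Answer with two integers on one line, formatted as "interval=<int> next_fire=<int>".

Op 1: register job_C */19 -> active={job_C:*/19}
Op 2: register job_A */19 -> active={job_A:*/19, job_C:*/19}
Op 3: unregister job_A -> active={job_C:*/19}
Op 4: register job_C */7 -> active={job_C:*/7}
Op 5: register job_A */4 -> active={job_A:*/4, job_C:*/7}
Op 6: unregister job_C -> active={job_A:*/4}
Op 7: unregister job_A -> active={}
Op 8: register job_B */4 -> active={job_B:*/4}
Op 9: register job_C */19 -> active={job_B:*/4, job_C:*/19}
Op 10: register job_A */15 -> active={job_A:*/15, job_B:*/4, job_C:*/19}
Op 11: register job_B */14 -> active={job_A:*/15, job_B:*/14, job_C:*/19}
Op 12: register job_A */14 -> active={job_A:*/14, job_B:*/14, job_C:*/19}
Op 13: unregister job_A -> active={job_B:*/14, job_C:*/19}
Op 14: register job_A */14 -> active={job_A:*/14, job_B:*/14, job_C:*/19}
Final interval of job_A = 14
Next fire of job_A after T=55: (55//14+1)*14 = 56

Answer: interval=14 next_fire=56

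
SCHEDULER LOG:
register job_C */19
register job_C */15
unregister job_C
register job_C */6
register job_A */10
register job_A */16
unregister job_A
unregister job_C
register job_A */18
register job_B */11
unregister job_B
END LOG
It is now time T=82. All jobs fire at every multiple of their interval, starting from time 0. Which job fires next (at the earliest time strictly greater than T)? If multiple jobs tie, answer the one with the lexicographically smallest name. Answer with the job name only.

Op 1: register job_C */19 -> active={job_C:*/19}
Op 2: register job_C */15 -> active={job_C:*/15}
Op 3: unregister job_C -> active={}
Op 4: register job_C */6 -> active={job_C:*/6}
Op 5: register job_A */10 -> active={job_A:*/10, job_C:*/6}
Op 6: register job_A */16 -> active={job_A:*/16, job_C:*/6}
Op 7: unregister job_A -> active={job_C:*/6}
Op 8: unregister job_C -> active={}
Op 9: register job_A */18 -> active={job_A:*/18}
Op 10: register job_B */11 -> active={job_A:*/18, job_B:*/11}
Op 11: unregister job_B -> active={job_A:*/18}
  job_A: interval 18, next fire after T=82 is 90
Earliest = 90, winner (lex tiebreak) = job_A

Answer: job_A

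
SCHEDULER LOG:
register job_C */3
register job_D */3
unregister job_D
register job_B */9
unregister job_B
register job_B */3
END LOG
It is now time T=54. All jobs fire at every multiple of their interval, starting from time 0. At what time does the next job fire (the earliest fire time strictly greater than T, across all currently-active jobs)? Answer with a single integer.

Answer: 57

Derivation:
Op 1: register job_C */3 -> active={job_C:*/3}
Op 2: register job_D */3 -> active={job_C:*/3, job_D:*/3}
Op 3: unregister job_D -> active={job_C:*/3}
Op 4: register job_B */9 -> active={job_B:*/9, job_C:*/3}
Op 5: unregister job_B -> active={job_C:*/3}
Op 6: register job_B */3 -> active={job_B:*/3, job_C:*/3}
  job_B: interval 3, next fire after T=54 is 57
  job_C: interval 3, next fire after T=54 is 57
Earliest fire time = 57 (job job_B)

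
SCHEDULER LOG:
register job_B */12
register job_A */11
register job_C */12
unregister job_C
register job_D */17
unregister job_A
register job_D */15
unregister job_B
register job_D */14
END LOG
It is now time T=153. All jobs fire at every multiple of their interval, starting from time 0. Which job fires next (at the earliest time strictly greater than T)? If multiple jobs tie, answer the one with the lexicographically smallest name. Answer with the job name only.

Answer: job_D

Derivation:
Op 1: register job_B */12 -> active={job_B:*/12}
Op 2: register job_A */11 -> active={job_A:*/11, job_B:*/12}
Op 3: register job_C */12 -> active={job_A:*/11, job_B:*/12, job_C:*/12}
Op 4: unregister job_C -> active={job_A:*/11, job_B:*/12}
Op 5: register job_D */17 -> active={job_A:*/11, job_B:*/12, job_D:*/17}
Op 6: unregister job_A -> active={job_B:*/12, job_D:*/17}
Op 7: register job_D */15 -> active={job_B:*/12, job_D:*/15}
Op 8: unregister job_B -> active={job_D:*/15}
Op 9: register job_D */14 -> active={job_D:*/14}
  job_D: interval 14, next fire after T=153 is 154
Earliest = 154, winner (lex tiebreak) = job_D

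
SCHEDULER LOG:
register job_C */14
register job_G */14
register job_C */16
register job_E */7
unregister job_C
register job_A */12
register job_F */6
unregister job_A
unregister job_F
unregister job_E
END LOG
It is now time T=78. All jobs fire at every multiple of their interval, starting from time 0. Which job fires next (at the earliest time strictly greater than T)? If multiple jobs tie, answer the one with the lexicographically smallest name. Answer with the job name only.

Op 1: register job_C */14 -> active={job_C:*/14}
Op 2: register job_G */14 -> active={job_C:*/14, job_G:*/14}
Op 3: register job_C */16 -> active={job_C:*/16, job_G:*/14}
Op 4: register job_E */7 -> active={job_C:*/16, job_E:*/7, job_G:*/14}
Op 5: unregister job_C -> active={job_E:*/7, job_G:*/14}
Op 6: register job_A */12 -> active={job_A:*/12, job_E:*/7, job_G:*/14}
Op 7: register job_F */6 -> active={job_A:*/12, job_E:*/7, job_F:*/6, job_G:*/14}
Op 8: unregister job_A -> active={job_E:*/7, job_F:*/6, job_G:*/14}
Op 9: unregister job_F -> active={job_E:*/7, job_G:*/14}
Op 10: unregister job_E -> active={job_G:*/14}
  job_G: interval 14, next fire after T=78 is 84
Earliest = 84, winner (lex tiebreak) = job_G

Answer: job_G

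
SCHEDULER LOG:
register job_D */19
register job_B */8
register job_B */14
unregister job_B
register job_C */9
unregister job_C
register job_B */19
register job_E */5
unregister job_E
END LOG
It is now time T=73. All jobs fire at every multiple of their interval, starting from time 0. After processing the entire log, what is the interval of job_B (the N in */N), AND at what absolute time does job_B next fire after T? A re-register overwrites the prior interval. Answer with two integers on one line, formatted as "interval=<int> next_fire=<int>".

Answer: interval=19 next_fire=76

Derivation:
Op 1: register job_D */19 -> active={job_D:*/19}
Op 2: register job_B */8 -> active={job_B:*/8, job_D:*/19}
Op 3: register job_B */14 -> active={job_B:*/14, job_D:*/19}
Op 4: unregister job_B -> active={job_D:*/19}
Op 5: register job_C */9 -> active={job_C:*/9, job_D:*/19}
Op 6: unregister job_C -> active={job_D:*/19}
Op 7: register job_B */19 -> active={job_B:*/19, job_D:*/19}
Op 8: register job_E */5 -> active={job_B:*/19, job_D:*/19, job_E:*/5}
Op 9: unregister job_E -> active={job_B:*/19, job_D:*/19}
Final interval of job_B = 19
Next fire of job_B after T=73: (73//19+1)*19 = 76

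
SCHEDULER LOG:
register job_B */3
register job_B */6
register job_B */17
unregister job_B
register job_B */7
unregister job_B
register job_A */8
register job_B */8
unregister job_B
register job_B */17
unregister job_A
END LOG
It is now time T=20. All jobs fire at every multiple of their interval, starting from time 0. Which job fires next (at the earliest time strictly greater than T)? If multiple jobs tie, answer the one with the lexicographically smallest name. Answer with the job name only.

Answer: job_B

Derivation:
Op 1: register job_B */3 -> active={job_B:*/3}
Op 2: register job_B */6 -> active={job_B:*/6}
Op 3: register job_B */17 -> active={job_B:*/17}
Op 4: unregister job_B -> active={}
Op 5: register job_B */7 -> active={job_B:*/7}
Op 6: unregister job_B -> active={}
Op 7: register job_A */8 -> active={job_A:*/8}
Op 8: register job_B */8 -> active={job_A:*/8, job_B:*/8}
Op 9: unregister job_B -> active={job_A:*/8}
Op 10: register job_B */17 -> active={job_A:*/8, job_B:*/17}
Op 11: unregister job_A -> active={job_B:*/17}
  job_B: interval 17, next fire after T=20 is 34
Earliest = 34, winner (lex tiebreak) = job_B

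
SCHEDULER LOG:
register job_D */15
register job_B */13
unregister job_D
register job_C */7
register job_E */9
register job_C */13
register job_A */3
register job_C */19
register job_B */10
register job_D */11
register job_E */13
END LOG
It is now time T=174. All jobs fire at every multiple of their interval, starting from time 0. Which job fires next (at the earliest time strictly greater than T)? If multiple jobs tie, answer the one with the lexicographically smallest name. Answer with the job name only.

Op 1: register job_D */15 -> active={job_D:*/15}
Op 2: register job_B */13 -> active={job_B:*/13, job_D:*/15}
Op 3: unregister job_D -> active={job_B:*/13}
Op 4: register job_C */7 -> active={job_B:*/13, job_C:*/7}
Op 5: register job_E */9 -> active={job_B:*/13, job_C:*/7, job_E:*/9}
Op 6: register job_C */13 -> active={job_B:*/13, job_C:*/13, job_E:*/9}
Op 7: register job_A */3 -> active={job_A:*/3, job_B:*/13, job_C:*/13, job_E:*/9}
Op 8: register job_C */19 -> active={job_A:*/3, job_B:*/13, job_C:*/19, job_E:*/9}
Op 9: register job_B */10 -> active={job_A:*/3, job_B:*/10, job_C:*/19, job_E:*/9}
Op 10: register job_D */11 -> active={job_A:*/3, job_B:*/10, job_C:*/19, job_D:*/11, job_E:*/9}
Op 11: register job_E */13 -> active={job_A:*/3, job_B:*/10, job_C:*/19, job_D:*/11, job_E:*/13}
  job_A: interval 3, next fire after T=174 is 177
  job_B: interval 10, next fire after T=174 is 180
  job_C: interval 19, next fire after T=174 is 190
  job_D: interval 11, next fire after T=174 is 176
  job_E: interval 13, next fire after T=174 is 182
Earliest = 176, winner (lex tiebreak) = job_D

Answer: job_D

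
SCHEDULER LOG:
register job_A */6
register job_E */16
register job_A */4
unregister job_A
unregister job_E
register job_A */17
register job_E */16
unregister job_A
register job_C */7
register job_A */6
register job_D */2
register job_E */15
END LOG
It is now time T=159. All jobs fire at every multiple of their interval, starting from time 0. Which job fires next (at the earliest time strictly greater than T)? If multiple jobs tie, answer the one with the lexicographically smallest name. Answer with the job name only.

Op 1: register job_A */6 -> active={job_A:*/6}
Op 2: register job_E */16 -> active={job_A:*/6, job_E:*/16}
Op 3: register job_A */4 -> active={job_A:*/4, job_E:*/16}
Op 4: unregister job_A -> active={job_E:*/16}
Op 5: unregister job_E -> active={}
Op 6: register job_A */17 -> active={job_A:*/17}
Op 7: register job_E */16 -> active={job_A:*/17, job_E:*/16}
Op 8: unregister job_A -> active={job_E:*/16}
Op 9: register job_C */7 -> active={job_C:*/7, job_E:*/16}
Op 10: register job_A */6 -> active={job_A:*/6, job_C:*/7, job_E:*/16}
Op 11: register job_D */2 -> active={job_A:*/6, job_C:*/7, job_D:*/2, job_E:*/16}
Op 12: register job_E */15 -> active={job_A:*/6, job_C:*/7, job_D:*/2, job_E:*/15}
  job_A: interval 6, next fire after T=159 is 162
  job_C: interval 7, next fire after T=159 is 161
  job_D: interval 2, next fire after T=159 is 160
  job_E: interval 15, next fire after T=159 is 165
Earliest = 160, winner (lex tiebreak) = job_D

Answer: job_D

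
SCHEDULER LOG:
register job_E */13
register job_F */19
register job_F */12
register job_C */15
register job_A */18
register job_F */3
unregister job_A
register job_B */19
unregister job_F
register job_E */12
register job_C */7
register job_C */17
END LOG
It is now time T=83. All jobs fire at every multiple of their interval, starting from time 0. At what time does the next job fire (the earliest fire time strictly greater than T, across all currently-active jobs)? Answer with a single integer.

Op 1: register job_E */13 -> active={job_E:*/13}
Op 2: register job_F */19 -> active={job_E:*/13, job_F:*/19}
Op 3: register job_F */12 -> active={job_E:*/13, job_F:*/12}
Op 4: register job_C */15 -> active={job_C:*/15, job_E:*/13, job_F:*/12}
Op 5: register job_A */18 -> active={job_A:*/18, job_C:*/15, job_E:*/13, job_F:*/12}
Op 6: register job_F */3 -> active={job_A:*/18, job_C:*/15, job_E:*/13, job_F:*/3}
Op 7: unregister job_A -> active={job_C:*/15, job_E:*/13, job_F:*/3}
Op 8: register job_B */19 -> active={job_B:*/19, job_C:*/15, job_E:*/13, job_F:*/3}
Op 9: unregister job_F -> active={job_B:*/19, job_C:*/15, job_E:*/13}
Op 10: register job_E */12 -> active={job_B:*/19, job_C:*/15, job_E:*/12}
Op 11: register job_C */7 -> active={job_B:*/19, job_C:*/7, job_E:*/12}
Op 12: register job_C */17 -> active={job_B:*/19, job_C:*/17, job_E:*/12}
  job_B: interval 19, next fire after T=83 is 95
  job_C: interval 17, next fire after T=83 is 85
  job_E: interval 12, next fire after T=83 is 84
Earliest fire time = 84 (job job_E)

Answer: 84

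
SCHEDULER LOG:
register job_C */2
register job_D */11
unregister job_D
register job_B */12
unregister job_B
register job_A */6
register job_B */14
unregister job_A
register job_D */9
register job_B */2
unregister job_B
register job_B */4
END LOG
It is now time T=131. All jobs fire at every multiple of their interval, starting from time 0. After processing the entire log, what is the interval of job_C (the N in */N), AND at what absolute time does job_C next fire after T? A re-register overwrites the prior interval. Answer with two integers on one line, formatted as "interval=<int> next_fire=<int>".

Answer: interval=2 next_fire=132

Derivation:
Op 1: register job_C */2 -> active={job_C:*/2}
Op 2: register job_D */11 -> active={job_C:*/2, job_D:*/11}
Op 3: unregister job_D -> active={job_C:*/2}
Op 4: register job_B */12 -> active={job_B:*/12, job_C:*/2}
Op 5: unregister job_B -> active={job_C:*/2}
Op 6: register job_A */6 -> active={job_A:*/6, job_C:*/2}
Op 7: register job_B */14 -> active={job_A:*/6, job_B:*/14, job_C:*/2}
Op 8: unregister job_A -> active={job_B:*/14, job_C:*/2}
Op 9: register job_D */9 -> active={job_B:*/14, job_C:*/2, job_D:*/9}
Op 10: register job_B */2 -> active={job_B:*/2, job_C:*/2, job_D:*/9}
Op 11: unregister job_B -> active={job_C:*/2, job_D:*/9}
Op 12: register job_B */4 -> active={job_B:*/4, job_C:*/2, job_D:*/9}
Final interval of job_C = 2
Next fire of job_C after T=131: (131//2+1)*2 = 132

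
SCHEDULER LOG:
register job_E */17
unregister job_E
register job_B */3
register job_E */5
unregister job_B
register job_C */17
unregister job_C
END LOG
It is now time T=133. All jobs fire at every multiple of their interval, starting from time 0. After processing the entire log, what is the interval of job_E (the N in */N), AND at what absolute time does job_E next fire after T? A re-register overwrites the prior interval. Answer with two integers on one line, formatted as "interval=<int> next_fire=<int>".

Answer: interval=5 next_fire=135

Derivation:
Op 1: register job_E */17 -> active={job_E:*/17}
Op 2: unregister job_E -> active={}
Op 3: register job_B */3 -> active={job_B:*/3}
Op 4: register job_E */5 -> active={job_B:*/3, job_E:*/5}
Op 5: unregister job_B -> active={job_E:*/5}
Op 6: register job_C */17 -> active={job_C:*/17, job_E:*/5}
Op 7: unregister job_C -> active={job_E:*/5}
Final interval of job_E = 5
Next fire of job_E after T=133: (133//5+1)*5 = 135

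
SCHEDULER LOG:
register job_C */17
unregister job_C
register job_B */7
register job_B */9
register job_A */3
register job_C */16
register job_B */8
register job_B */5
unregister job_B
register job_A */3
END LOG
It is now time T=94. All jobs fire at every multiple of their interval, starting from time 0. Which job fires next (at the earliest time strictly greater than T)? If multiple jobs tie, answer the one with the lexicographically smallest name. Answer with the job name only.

Answer: job_A

Derivation:
Op 1: register job_C */17 -> active={job_C:*/17}
Op 2: unregister job_C -> active={}
Op 3: register job_B */7 -> active={job_B:*/7}
Op 4: register job_B */9 -> active={job_B:*/9}
Op 5: register job_A */3 -> active={job_A:*/3, job_B:*/9}
Op 6: register job_C */16 -> active={job_A:*/3, job_B:*/9, job_C:*/16}
Op 7: register job_B */8 -> active={job_A:*/3, job_B:*/8, job_C:*/16}
Op 8: register job_B */5 -> active={job_A:*/3, job_B:*/5, job_C:*/16}
Op 9: unregister job_B -> active={job_A:*/3, job_C:*/16}
Op 10: register job_A */3 -> active={job_A:*/3, job_C:*/16}
  job_A: interval 3, next fire after T=94 is 96
  job_C: interval 16, next fire after T=94 is 96
Earliest = 96, winner (lex tiebreak) = job_A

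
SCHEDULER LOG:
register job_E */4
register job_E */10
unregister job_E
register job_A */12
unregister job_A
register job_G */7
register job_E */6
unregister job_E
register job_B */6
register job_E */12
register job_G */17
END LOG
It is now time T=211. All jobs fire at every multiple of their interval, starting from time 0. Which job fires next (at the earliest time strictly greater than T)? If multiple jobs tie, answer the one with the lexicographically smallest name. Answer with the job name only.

Answer: job_B

Derivation:
Op 1: register job_E */4 -> active={job_E:*/4}
Op 2: register job_E */10 -> active={job_E:*/10}
Op 3: unregister job_E -> active={}
Op 4: register job_A */12 -> active={job_A:*/12}
Op 5: unregister job_A -> active={}
Op 6: register job_G */7 -> active={job_G:*/7}
Op 7: register job_E */6 -> active={job_E:*/6, job_G:*/7}
Op 8: unregister job_E -> active={job_G:*/7}
Op 9: register job_B */6 -> active={job_B:*/6, job_G:*/7}
Op 10: register job_E */12 -> active={job_B:*/6, job_E:*/12, job_G:*/7}
Op 11: register job_G */17 -> active={job_B:*/6, job_E:*/12, job_G:*/17}
  job_B: interval 6, next fire after T=211 is 216
  job_E: interval 12, next fire after T=211 is 216
  job_G: interval 17, next fire after T=211 is 221
Earliest = 216, winner (lex tiebreak) = job_B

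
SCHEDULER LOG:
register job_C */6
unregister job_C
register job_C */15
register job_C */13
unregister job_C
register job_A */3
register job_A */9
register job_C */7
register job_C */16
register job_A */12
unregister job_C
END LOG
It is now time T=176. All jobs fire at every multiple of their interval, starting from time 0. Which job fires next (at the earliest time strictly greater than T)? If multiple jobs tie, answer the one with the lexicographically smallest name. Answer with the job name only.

Op 1: register job_C */6 -> active={job_C:*/6}
Op 2: unregister job_C -> active={}
Op 3: register job_C */15 -> active={job_C:*/15}
Op 4: register job_C */13 -> active={job_C:*/13}
Op 5: unregister job_C -> active={}
Op 6: register job_A */3 -> active={job_A:*/3}
Op 7: register job_A */9 -> active={job_A:*/9}
Op 8: register job_C */7 -> active={job_A:*/9, job_C:*/7}
Op 9: register job_C */16 -> active={job_A:*/9, job_C:*/16}
Op 10: register job_A */12 -> active={job_A:*/12, job_C:*/16}
Op 11: unregister job_C -> active={job_A:*/12}
  job_A: interval 12, next fire after T=176 is 180
Earliest = 180, winner (lex tiebreak) = job_A

Answer: job_A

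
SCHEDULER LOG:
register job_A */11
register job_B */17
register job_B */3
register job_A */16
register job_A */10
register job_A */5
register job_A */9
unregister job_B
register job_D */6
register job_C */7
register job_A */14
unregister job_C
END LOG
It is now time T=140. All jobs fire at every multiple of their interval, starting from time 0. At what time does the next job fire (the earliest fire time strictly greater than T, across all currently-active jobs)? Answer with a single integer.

Answer: 144

Derivation:
Op 1: register job_A */11 -> active={job_A:*/11}
Op 2: register job_B */17 -> active={job_A:*/11, job_B:*/17}
Op 3: register job_B */3 -> active={job_A:*/11, job_B:*/3}
Op 4: register job_A */16 -> active={job_A:*/16, job_B:*/3}
Op 5: register job_A */10 -> active={job_A:*/10, job_B:*/3}
Op 6: register job_A */5 -> active={job_A:*/5, job_B:*/3}
Op 7: register job_A */9 -> active={job_A:*/9, job_B:*/3}
Op 8: unregister job_B -> active={job_A:*/9}
Op 9: register job_D */6 -> active={job_A:*/9, job_D:*/6}
Op 10: register job_C */7 -> active={job_A:*/9, job_C:*/7, job_D:*/6}
Op 11: register job_A */14 -> active={job_A:*/14, job_C:*/7, job_D:*/6}
Op 12: unregister job_C -> active={job_A:*/14, job_D:*/6}
  job_A: interval 14, next fire after T=140 is 154
  job_D: interval 6, next fire after T=140 is 144
Earliest fire time = 144 (job job_D)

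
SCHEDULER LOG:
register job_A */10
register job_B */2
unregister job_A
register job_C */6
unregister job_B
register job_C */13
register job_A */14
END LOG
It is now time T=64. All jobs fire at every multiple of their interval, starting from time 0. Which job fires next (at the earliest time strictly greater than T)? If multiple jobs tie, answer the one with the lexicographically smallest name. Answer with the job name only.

Op 1: register job_A */10 -> active={job_A:*/10}
Op 2: register job_B */2 -> active={job_A:*/10, job_B:*/2}
Op 3: unregister job_A -> active={job_B:*/2}
Op 4: register job_C */6 -> active={job_B:*/2, job_C:*/6}
Op 5: unregister job_B -> active={job_C:*/6}
Op 6: register job_C */13 -> active={job_C:*/13}
Op 7: register job_A */14 -> active={job_A:*/14, job_C:*/13}
  job_A: interval 14, next fire after T=64 is 70
  job_C: interval 13, next fire after T=64 is 65
Earliest = 65, winner (lex tiebreak) = job_C

Answer: job_C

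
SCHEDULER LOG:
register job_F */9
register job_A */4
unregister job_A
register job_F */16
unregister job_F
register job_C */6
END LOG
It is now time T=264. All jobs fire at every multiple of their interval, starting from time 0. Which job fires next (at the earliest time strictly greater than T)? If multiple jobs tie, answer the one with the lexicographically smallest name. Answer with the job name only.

Answer: job_C

Derivation:
Op 1: register job_F */9 -> active={job_F:*/9}
Op 2: register job_A */4 -> active={job_A:*/4, job_F:*/9}
Op 3: unregister job_A -> active={job_F:*/9}
Op 4: register job_F */16 -> active={job_F:*/16}
Op 5: unregister job_F -> active={}
Op 6: register job_C */6 -> active={job_C:*/6}
  job_C: interval 6, next fire after T=264 is 270
Earliest = 270, winner (lex tiebreak) = job_C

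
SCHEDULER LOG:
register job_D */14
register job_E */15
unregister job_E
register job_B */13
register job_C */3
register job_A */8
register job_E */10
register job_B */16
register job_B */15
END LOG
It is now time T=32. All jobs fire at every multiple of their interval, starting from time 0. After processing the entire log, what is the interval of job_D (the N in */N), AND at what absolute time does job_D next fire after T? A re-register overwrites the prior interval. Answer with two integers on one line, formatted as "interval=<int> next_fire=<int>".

Answer: interval=14 next_fire=42

Derivation:
Op 1: register job_D */14 -> active={job_D:*/14}
Op 2: register job_E */15 -> active={job_D:*/14, job_E:*/15}
Op 3: unregister job_E -> active={job_D:*/14}
Op 4: register job_B */13 -> active={job_B:*/13, job_D:*/14}
Op 5: register job_C */3 -> active={job_B:*/13, job_C:*/3, job_D:*/14}
Op 6: register job_A */8 -> active={job_A:*/8, job_B:*/13, job_C:*/3, job_D:*/14}
Op 7: register job_E */10 -> active={job_A:*/8, job_B:*/13, job_C:*/3, job_D:*/14, job_E:*/10}
Op 8: register job_B */16 -> active={job_A:*/8, job_B:*/16, job_C:*/3, job_D:*/14, job_E:*/10}
Op 9: register job_B */15 -> active={job_A:*/8, job_B:*/15, job_C:*/3, job_D:*/14, job_E:*/10}
Final interval of job_D = 14
Next fire of job_D after T=32: (32//14+1)*14 = 42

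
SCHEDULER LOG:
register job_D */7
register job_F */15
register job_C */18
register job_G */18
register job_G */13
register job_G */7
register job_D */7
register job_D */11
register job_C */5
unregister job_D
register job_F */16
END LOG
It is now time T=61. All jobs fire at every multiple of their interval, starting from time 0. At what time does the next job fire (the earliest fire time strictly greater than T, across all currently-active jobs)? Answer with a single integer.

Answer: 63

Derivation:
Op 1: register job_D */7 -> active={job_D:*/7}
Op 2: register job_F */15 -> active={job_D:*/7, job_F:*/15}
Op 3: register job_C */18 -> active={job_C:*/18, job_D:*/7, job_F:*/15}
Op 4: register job_G */18 -> active={job_C:*/18, job_D:*/7, job_F:*/15, job_G:*/18}
Op 5: register job_G */13 -> active={job_C:*/18, job_D:*/7, job_F:*/15, job_G:*/13}
Op 6: register job_G */7 -> active={job_C:*/18, job_D:*/7, job_F:*/15, job_G:*/7}
Op 7: register job_D */7 -> active={job_C:*/18, job_D:*/7, job_F:*/15, job_G:*/7}
Op 8: register job_D */11 -> active={job_C:*/18, job_D:*/11, job_F:*/15, job_G:*/7}
Op 9: register job_C */5 -> active={job_C:*/5, job_D:*/11, job_F:*/15, job_G:*/7}
Op 10: unregister job_D -> active={job_C:*/5, job_F:*/15, job_G:*/7}
Op 11: register job_F */16 -> active={job_C:*/5, job_F:*/16, job_G:*/7}
  job_C: interval 5, next fire after T=61 is 65
  job_F: interval 16, next fire after T=61 is 64
  job_G: interval 7, next fire after T=61 is 63
Earliest fire time = 63 (job job_G)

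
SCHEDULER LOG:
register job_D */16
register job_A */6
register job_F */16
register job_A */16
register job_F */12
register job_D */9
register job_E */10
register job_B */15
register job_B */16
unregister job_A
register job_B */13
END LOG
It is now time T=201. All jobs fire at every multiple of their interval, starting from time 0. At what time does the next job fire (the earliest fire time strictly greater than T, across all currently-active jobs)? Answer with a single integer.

Answer: 204

Derivation:
Op 1: register job_D */16 -> active={job_D:*/16}
Op 2: register job_A */6 -> active={job_A:*/6, job_D:*/16}
Op 3: register job_F */16 -> active={job_A:*/6, job_D:*/16, job_F:*/16}
Op 4: register job_A */16 -> active={job_A:*/16, job_D:*/16, job_F:*/16}
Op 5: register job_F */12 -> active={job_A:*/16, job_D:*/16, job_F:*/12}
Op 6: register job_D */9 -> active={job_A:*/16, job_D:*/9, job_F:*/12}
Op 7: register job_E */10 -> active={job_A:*/16, job_D:*/9, job_E:*/10, job_F:*/12}
Op 8: register job_B */15 -> active={job_A:*/16, job_B:*/15, job_D:*/9, job_E:*/10, job_F:*/12}
Op 9: register job_B */16 -> active={job_A:*/16, job_B:*/16, job_D:*/9, job_E:*/10, job_F:*/12}
Op 10: unregister job_A -> active={job_B:*/16, job_D:*/9, job_E:*/10, job_F:*/12}
Op 11: register job_B */13 -> active={job_B:*/13, job_D:*/9, job_E:*/10, job_F:*/12}
  job_B: interval 13, next fire after T=201 is 208
  job_D: interval 9, next fire after T=201 is 207
  job_E: interval 10, next fire after T=201 is 210
  job_F: interval 12, next fire after T=201 is 204
Earliest fire time = 204 (job job_F)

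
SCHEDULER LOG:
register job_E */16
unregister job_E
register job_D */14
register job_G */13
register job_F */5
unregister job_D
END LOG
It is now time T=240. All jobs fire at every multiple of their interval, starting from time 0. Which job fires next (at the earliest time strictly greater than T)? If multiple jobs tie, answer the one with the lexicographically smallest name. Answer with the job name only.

Op 1: register job_E */16 -> active={job_E:*/16}
Op 2: unregister job_E -> active={}
Op 3: register job_D */14 -> active={job_D:*/14}
Op 4: register job_G */13 -> active={job_D:*/14, job_G:*/13}
Op 5: register job_F */5 -> active={job_D:*/14, job_F:*/5, job_G:*/13}
Op 6: unregister job_D -> active={job_F:*/5, job_G:*/13}
  job_F: interval 5, next fire after T=240 is 245
  job_G: interval 13, next fire after T=240 is 247
Earliest = 245, winner (lex tiebreak) = job_F

Answer: job_F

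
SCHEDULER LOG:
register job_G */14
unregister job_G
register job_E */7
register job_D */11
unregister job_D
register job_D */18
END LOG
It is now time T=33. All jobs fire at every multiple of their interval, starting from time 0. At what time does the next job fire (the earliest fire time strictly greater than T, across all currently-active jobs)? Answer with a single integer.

Op 1: register job_G */14 -> active={job_G:*/14}
Op 2: unregister job_G -> active={}
Op 3: register job_E */7 -> active={job_E:*/7}
Op 4: register job_D */11 -> active={job_D:*/11, job_E:*/7}
Op 5: unregister job_D -> active={job_E:*/7}
Op 6: register job_D */18 -> active={job_D:*/18, job_E:*/7}
  job_D: interval 18, next fire after T=33 is 36
  job_E: interval 7, next fire after T=33 is 35
Earliest fire time = 35 (job job_E)

Answer: 35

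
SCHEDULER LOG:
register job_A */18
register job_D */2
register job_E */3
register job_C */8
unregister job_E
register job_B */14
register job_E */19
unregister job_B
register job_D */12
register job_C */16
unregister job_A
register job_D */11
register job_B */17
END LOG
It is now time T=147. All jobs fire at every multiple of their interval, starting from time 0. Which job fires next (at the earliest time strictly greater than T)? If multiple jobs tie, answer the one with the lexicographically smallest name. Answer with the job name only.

Op 1: register job_A */18 -> active={job_A:*/18}
Op 2: register job_D */2 -> active={job_A:*/18, job_D:*/2}
Op 3: register job_E */3 -> active={job_A:*/18, job_D:*/2, job_E:*/3}
Op 4: register job_C */8 -> active={job_A:*/18, job_C:*/8, job_D:*/2, job_E:*/3}
Op 5: unregister job_E -> active={job_A:*/18, job_C:*/8, job_D:*/2}
Op 6: register job_B */14 -> active={job_A:*/18, job_B:*/14, job_C:*/8, job_D:*/2}
Op 7: register job_E */19 -> active={job_A:*/18, job_B:*/14, job_C:*/8, job_D:*/2, job_E:*/19}
Op 8: unregister job_B -> active={job_A:*/18, job_C:*/8, job_D:*/2, job_E:*/19}
Op 9: register job_D */12 -> active={job_A:*/18, job_C:*/8, job_D:*/12, job_E:*/19}
Op 10: register job_C */16 -> active={job_A:*/18, job_C:*/16, job_D:*/12, job_E:*/19}
Op 11: unregister job_A -> active={job_C:*/16, job_D:*/12, job_E:*/19}
Op 12: register job_D */11 -> active={job_C:*/16, job_D:*/11, job_E:*/19}
Op 13: register job_B */17 -> active={job_B:*/17, job_C:*/16, job_D:*/11, job_E:*/19}
  job_B: interval 17, next fire after T=147 is 153
  job_C: interval 16, next fire after T=147 is 160
  job_D: interval 11, next fire after T=147 is 154
  job_E: interval 19, next fire after T=147 is 152
Earliest = 152, winner (lex tiebreak) = job_E

Answer: job_E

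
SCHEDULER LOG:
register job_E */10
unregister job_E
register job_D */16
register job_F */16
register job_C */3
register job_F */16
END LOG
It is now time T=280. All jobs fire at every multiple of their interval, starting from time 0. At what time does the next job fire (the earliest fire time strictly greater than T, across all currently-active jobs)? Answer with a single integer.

Op 1: register job_E */10 -> active={job_E:*/10}
Op 2: unregister job_E -> active={}
Op 3: register job_D */16 -> active={job_D:*/16}
Op 4: register job_F */16 -> active={job_D:*/16, job_F:*/16}
Op 5: register job_C */3 -> active={job_C:*/3, job_D:*/16, job_F:*/16}
Op 6: register job_F */16 -> active={job_C:*/3, job_D:*/16, job_F:*/16}
  job_C: interval 3, next fire after T=280 is 282
  job_D: interval 16, next fire after T=280 is 288
  job_F: interval 16, next fire after T=280 is 288
Earliest fire time = 282 (job job_C)

Answer: 282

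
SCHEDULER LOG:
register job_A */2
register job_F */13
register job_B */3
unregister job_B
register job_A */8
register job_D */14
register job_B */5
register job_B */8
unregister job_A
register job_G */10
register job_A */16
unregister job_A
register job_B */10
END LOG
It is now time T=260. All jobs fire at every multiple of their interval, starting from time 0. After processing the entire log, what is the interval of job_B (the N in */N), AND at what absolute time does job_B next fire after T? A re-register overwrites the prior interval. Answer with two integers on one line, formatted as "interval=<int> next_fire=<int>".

Op 1: register job_A */2 -> active={job_A:*/2}
Op 2: register job_F */13 -> active={job_A:*/2, job_F:*/13}
Op 3: register job_B */3 -> active={job_A:*/2, job_B:*/3, job_F:*/13}
Op 4: unregister job_B -> active={job_A:*/2, job_F:*/13}
Op 5: register job_A */8 -> active={job_A:*/8, job_F:*/13}
Op 6: register job_D */14 -> active={job_A:*/8, job_D:*/14, job_F:*/13}
Op 7: register job_B */5 -> active={job_A:*/8, job_B:*/5, job_D:*/14, job_F:*/13}
Op 8: register job_B */8 -> active={job_A:*/8, job_B:*/8, job_D:*/14, job_F:*/13}
Op 9: unregister job_A -> active={job_B:*/8, job_D:*/14, job_F:*/13}
Op 10: register job_G */10 -> active={job_B:*/8, job_D:*/14, job_F:*/13, job_G:*/10}
Op 11: register job_A */16 -> active={job_A:*/16, job_B:*/8, job_D:*/14, job_F:*/13, job_G:*/10}
Op 12: unregister job_A -> active={job_B:*/8, job_D:*/14, job_F:*/13, job_G:*/10}
Op 13: register job_B */10 -> active={job_B:*/10, job_D:*/14, job_F:*/13, job_G:*/10}
Final interval of job_B = 10
Next fire of job_B after T=260: (260//10+1)*10 = 270

Answer: interval=10 next_fire=270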